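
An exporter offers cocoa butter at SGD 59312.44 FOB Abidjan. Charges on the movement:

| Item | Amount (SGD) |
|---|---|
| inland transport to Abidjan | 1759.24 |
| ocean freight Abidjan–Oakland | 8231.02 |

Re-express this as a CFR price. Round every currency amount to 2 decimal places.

Not relevant to the conversion: inland to port — on the seller under both FOB and CFR; already in the FOB price and stays in the CFR price.
From FOB to CFR, the seller additionally bears: freight.
CFR price = 59312.44 + 8231.02 = 67543.46

CFR price: SGD 67543.46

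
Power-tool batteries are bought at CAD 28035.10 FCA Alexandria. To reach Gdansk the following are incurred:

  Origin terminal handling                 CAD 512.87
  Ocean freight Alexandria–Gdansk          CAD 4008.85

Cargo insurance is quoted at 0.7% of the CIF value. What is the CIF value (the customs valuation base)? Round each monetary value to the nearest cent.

Let C be the CIF value. C = FCA price + pre-shipment costs + freight + 0.7% × C
C − 0.7% × C = 28035.10 + 512.87 + 4008.85
0.993 × C = 32556.82
C = 32556.82 / 0.993 = 32786.32
Insurance premium = 0.7% × 32786.32 = 229.50

CIF value: CAD 32786.32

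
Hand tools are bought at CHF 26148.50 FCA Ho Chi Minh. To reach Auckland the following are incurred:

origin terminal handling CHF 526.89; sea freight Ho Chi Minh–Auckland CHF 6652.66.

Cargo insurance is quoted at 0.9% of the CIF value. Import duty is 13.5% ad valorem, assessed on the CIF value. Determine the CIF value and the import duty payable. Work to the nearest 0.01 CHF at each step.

Let C be the CIF value. C = FCA price + pre-shipment costs + freight + 0.9% × C
C − 0.9% × C = 26148.50 + 526.89 + 6652.66
0.991 × C = 33328.05
C = 33328.05 / 0.991 = 33630.73
Insurance premium = 0.9% × 33630.73 = 302.68
Import duty = 33630.73 × 13.5% = 4540.15

CIF value: CHF 33630.73; import duty: CHF 4540.15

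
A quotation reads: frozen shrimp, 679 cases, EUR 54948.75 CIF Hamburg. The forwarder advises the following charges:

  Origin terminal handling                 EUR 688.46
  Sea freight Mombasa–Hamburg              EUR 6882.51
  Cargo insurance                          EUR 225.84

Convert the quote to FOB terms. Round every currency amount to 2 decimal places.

FOB price: EUR 47840.40

Not relevant to the conversion: origin terminal — on the seller under both CIF and FOB; already in the CIF price and stays in the FOB price.
From CIF to FOB, the seller no longer bears: freight, insurance.
FOB price = 54948.75 − 6882.51 − 225.84 = 47840.40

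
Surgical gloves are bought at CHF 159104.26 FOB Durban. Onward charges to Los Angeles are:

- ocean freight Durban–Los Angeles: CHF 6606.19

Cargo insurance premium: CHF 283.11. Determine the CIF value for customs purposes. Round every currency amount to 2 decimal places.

CIF value: CHF 165993.56

CIF = FOB price + freight + insurance
CIF = 159104.26 + 6606.19 + 283.11 = 165993.56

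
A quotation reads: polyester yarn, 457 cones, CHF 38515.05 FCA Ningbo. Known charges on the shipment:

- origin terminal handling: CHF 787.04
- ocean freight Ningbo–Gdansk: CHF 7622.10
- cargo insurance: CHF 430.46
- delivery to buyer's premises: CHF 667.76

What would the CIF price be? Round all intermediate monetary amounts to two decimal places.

CIF price: CHF 47354.65

Not relevant to the conversion: delivery — on the buyer under both terms; not part of either seller's price.
From FCA to CIF, the seller additionally bears: origin terminal, freight, insurance.
CIF price = 38515.05 + 787.04 + 7622.10 + 430.46 = 47354.65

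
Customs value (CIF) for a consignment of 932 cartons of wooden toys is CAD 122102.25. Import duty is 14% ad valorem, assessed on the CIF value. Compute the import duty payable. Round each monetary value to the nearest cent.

Import duty = 122102.25 × 14% = 17094.32

Import duty: CAD 17094.32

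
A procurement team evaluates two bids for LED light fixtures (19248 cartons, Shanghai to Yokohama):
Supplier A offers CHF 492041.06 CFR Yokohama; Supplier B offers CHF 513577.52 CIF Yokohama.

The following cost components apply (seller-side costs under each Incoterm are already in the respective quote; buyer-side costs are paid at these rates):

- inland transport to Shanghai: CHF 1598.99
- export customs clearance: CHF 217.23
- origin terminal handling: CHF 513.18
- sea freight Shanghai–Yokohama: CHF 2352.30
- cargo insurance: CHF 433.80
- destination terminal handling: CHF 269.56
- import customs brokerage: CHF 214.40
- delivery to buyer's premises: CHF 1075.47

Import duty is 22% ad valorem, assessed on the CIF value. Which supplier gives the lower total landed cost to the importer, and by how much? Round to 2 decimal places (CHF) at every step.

Supplier A is cheaper by CHF 25745.24

Supplier A (CFR):
CIF value = CFR price + insurance = 492041.06 + 433.80 = 492474.86
Import duty = 492474.86 × 22% = 108344.47
Buyer bears (A): 433.80 + 269.56 + 214.40 + 1075.47 = 1993.23
Landed cost (A) = invoice 492041.06 + 1993.23 + duty 108344.47 = 602378.76
Supplier B (CIF):
The CIF price already equals the CIF value: 513577.52
Import duty = 513577.52 × 22% = 112987.05
Buyer bears (B): 269.56 + 214.40 + 1075.47 = 1559.43
Landed cost (B) = invoice 513577.52 + 1559.43 + duty 112987.05 = 628124.00
Difference = |602378.76 − 628124.00| = 25745.24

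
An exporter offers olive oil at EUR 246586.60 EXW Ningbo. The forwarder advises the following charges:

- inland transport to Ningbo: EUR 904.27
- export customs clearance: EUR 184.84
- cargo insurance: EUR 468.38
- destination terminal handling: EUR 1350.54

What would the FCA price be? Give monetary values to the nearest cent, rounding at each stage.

FCA price: EUR 247675.71

Not relevant to the conversion: insurance, destination terminal — on the buyer under both terms; not part of either seller's price.
From EXW to FCA, the seller additionally bears: inland to port, export clearance.
FCA price = 246586.60 + 904.27 + 184.84 = 247675.71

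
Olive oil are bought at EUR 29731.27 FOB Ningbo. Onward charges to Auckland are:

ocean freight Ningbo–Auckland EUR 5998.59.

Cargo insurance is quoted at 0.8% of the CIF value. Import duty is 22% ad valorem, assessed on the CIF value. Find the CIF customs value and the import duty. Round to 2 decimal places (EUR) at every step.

Let C be the CIF value. C = FOB price + freight + 0.8% × C
C − 0.8% × C = 29731.27 + 5998.59
0.992 × C = 35729.86
C = 35729.86 / 0.992 = 36018.00
Insurance premium = 0.8% × 36018.00 = 288.14
Import duty = 36018.00 × 22% = 7923.96

CIF value: EUR 36018.00; import duty: EUR 7923.96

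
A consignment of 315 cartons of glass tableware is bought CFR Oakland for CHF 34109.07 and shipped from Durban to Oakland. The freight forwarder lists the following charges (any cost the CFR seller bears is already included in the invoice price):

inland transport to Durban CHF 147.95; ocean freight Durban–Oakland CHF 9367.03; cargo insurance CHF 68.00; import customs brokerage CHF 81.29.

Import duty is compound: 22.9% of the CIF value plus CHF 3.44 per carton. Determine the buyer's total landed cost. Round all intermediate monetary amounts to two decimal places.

Total landed cost: CHF 43168.51

CFR: the seller pays costs through ocean freight to the destination port, but not insurance.
Already in the invoice (seller's account under CFR): inland to port, freight — exclude.
CIF value = CFR price + insurance = 34109.07 + 68.00 = 34177.07
Ad valorem component: 34177.07 × 22.9% = 7826.55
Specific component: 315 × 3.44 = 1083.60
Import duty = 7826.55 + 1083.60 = 8910.15
Buyer bears: insurance 68.00 + brokerage 81.29 + duty 8910.15 = 9059.44
Landed cost = invoice 34109.07 + 9059.44 = 43168.51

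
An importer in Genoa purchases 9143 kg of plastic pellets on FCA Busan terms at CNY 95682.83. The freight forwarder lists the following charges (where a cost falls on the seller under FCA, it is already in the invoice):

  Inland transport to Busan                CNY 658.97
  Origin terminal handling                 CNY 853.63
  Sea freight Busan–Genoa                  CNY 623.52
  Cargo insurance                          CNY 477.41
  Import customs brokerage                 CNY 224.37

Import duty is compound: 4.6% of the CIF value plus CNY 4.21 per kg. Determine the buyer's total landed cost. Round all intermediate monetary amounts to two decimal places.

Total landed cost: CNY 140845.11

FCA: the seller delivers export-cleared goods to the carrier; the buyer bears costs from that point.
Already in the invoice (seller's account under FCA): inland to port — exclude.
CIF value = FCA price + origin terminal + freight + insurance = 95682.83 + 853.63 + 623.52 + 477.41 = 97637.39
Ad valorem component: 97637.39 × 4.6% = 4491.32
Specific component: 9143 × 4.21 = 38492.03
Import duty = 4491.32 + 38492.03 = 42983.35
Buyer bears: origin terminal 853.63 + freight 623.52 + insurance 477.41 + brokerage 224.37 + duty 42983.35 = 45162.28
Landed cost = invoice 95682.83 + 45162.28 = 140845.11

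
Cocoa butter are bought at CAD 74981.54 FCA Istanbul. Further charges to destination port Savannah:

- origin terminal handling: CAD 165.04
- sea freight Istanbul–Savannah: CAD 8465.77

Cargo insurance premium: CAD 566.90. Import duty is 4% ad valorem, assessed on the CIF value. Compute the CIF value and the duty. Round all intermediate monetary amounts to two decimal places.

CIF = FCA price + pre-shipment costs + freight + insurance
CIF = 74981.54 + 165.04 + 8465.77 + 566.90 = 84179.25
Import duty = 84179.25 × 4% = 3367.17

CIF value: CAD 84179.25; import duty: CAD 3367.17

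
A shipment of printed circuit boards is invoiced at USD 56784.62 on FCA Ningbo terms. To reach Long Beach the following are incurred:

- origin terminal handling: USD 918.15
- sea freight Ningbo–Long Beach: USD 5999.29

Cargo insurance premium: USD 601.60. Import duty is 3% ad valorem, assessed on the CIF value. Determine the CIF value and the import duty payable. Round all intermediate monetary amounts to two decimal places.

CIF value: USD 64303.66; import duty: USD 1929.11

CIF = FCA price + pre-shipment costs + freight + insurance
CIF = 56784.62 + 918.15 + 5999.29 + 601.60 = 64303.66
Import duty = 64303.66 × 3% = 1929.11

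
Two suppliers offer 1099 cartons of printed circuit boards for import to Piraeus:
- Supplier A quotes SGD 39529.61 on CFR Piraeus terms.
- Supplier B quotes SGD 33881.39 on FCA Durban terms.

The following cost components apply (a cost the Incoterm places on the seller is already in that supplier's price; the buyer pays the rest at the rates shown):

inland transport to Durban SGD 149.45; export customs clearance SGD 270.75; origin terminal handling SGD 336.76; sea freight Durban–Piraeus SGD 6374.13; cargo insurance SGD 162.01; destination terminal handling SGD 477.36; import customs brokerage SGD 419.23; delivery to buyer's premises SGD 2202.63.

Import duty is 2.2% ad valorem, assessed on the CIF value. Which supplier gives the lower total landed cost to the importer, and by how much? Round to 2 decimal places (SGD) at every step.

Supplier A (CFR):
CIF value = CFR price + insurance = 39529.61 + 162.01 = 39691.62
Import duty = 39691.62 × 2.2% = 873.22
Buyer bears (A): 162.01 + 477.36 + 419.23 + 2202.63 = 3261.23
Landed cost (A) = invoice 39529.61 + 3261.23 + duty 873.22 = 43664.06
Supplier B (FCA):
CIF value = FCA price + origin terminal + freight + insurance = 33881.39 + 336.76 + 6374.13 + 162.01 = 40754.29
Import duty = 40754.29 × 2.2% = 896.59
Buyer bears (B): 336.76 + 6374.13 + 162.01 + 477.36 + 419.23 + 2202.63 = 9972.12
Landed cost (B) = invoice 33881.39 + 9972.12 + duty 896.59 = 44750.10
Difference = |43664.06 − 44750.10| = 1086.04

Supplier A is cheaper by SGD 1086.04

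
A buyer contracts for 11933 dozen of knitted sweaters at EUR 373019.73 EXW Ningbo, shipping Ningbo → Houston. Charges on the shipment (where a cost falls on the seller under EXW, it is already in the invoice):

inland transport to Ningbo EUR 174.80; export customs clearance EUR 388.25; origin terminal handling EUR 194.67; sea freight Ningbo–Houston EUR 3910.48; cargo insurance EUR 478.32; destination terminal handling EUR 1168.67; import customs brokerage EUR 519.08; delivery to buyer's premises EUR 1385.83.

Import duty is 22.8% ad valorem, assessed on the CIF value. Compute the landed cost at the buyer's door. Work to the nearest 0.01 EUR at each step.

Total landed cost: EUR 467461.74

EXW: the seller makes goods available at their premises; the buyer bears all onward costs.
CIF value = EXW price + inland to port + export clearance + origin terminal + freight + insurance = 373019.73 + 174.80 + 388.25 + 194.67 + 3910.48 + 478.32 = 378166.25
Import duty = 378166.25 × 22.8% = 86221.91
Buyer bears: inland to port 174.80 + export clearance 388.25 + origin terminal 194.67 + freight 3910.48 + insurance 478.32 + destination terminal 1168.67 + brokerage 519.08 + delivery 1385.83 + duty 86221.91 = 94442.01
Landed cost = invoice 373019.73 + 94442.01 = 467461.74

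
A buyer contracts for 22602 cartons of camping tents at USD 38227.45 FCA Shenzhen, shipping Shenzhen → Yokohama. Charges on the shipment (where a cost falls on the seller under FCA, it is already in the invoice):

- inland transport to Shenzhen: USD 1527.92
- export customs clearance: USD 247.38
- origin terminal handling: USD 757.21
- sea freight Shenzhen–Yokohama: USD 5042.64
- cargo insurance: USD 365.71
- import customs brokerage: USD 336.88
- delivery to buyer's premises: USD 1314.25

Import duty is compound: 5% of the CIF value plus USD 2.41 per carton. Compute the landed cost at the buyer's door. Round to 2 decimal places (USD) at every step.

Total landed cost: USD 102734.61

FCA: the seller delivers export-cleared goods to the carrier; the buyer bears costs from that point.
Already in the invoice (seller's account under FCA): inland to port, export clearance — exclude.
CIF value = FCA price + origin terminal + freight + insurance = 38227.45 + 757.21 + 5042.64 + 365.71 = 44393.01
Ad valorem component: 44393.01 × 5% = 2219.65
Specific component: 22602 × 2.41 = 54470.82
Import duty = 2219.65 + 54470.82 = 56690.47
Buyer bears: origin terminal 757.21 + freight 5042.64 + insurance 365.71 + brokerage 336.88 + delivery 1314.25 + duty 56690.47 = 64507.16
Landed cost = invoice 38227.45 + 64507.16 = 102734.61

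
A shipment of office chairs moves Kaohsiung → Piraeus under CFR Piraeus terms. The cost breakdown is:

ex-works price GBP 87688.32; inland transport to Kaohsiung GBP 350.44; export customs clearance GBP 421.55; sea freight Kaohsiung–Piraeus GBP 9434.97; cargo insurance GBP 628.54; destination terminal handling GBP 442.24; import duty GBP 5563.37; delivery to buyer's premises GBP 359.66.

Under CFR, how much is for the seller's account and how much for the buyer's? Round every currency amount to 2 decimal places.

CFR: the seller pays costs through ocean freight to the destination port, but not insurance.
Seller's account: goods 87688.32 + inland to port 350.44 + export clearance 421.55 + freight 9434.97 = 97895.28
Buyer's account: insurance 628.54 + destination terminal 442.24 + duty 5563.37 + delivery 359.66 = 6993.81

Seller: GBP 97895.28; buyer: GBP 6993.81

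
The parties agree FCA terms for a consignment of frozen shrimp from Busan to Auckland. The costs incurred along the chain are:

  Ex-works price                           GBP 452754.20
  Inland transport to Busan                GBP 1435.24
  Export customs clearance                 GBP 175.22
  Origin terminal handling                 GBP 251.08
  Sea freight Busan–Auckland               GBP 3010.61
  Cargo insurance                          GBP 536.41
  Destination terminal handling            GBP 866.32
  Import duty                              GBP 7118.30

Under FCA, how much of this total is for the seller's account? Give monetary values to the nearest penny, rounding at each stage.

FCA: the seller delivers export-cleared goods to the carrier; the buyer bears costs from that point.
Seller's account: goods 452754.20 + inland to port 1435.24 + export clearance 175.22 = 454364.66
Buyer's account: origin terminal 251.08 + freight 3010.61 + insurance 536.41 + destination terminal 866.32 + duty 7118.30 = 11782.72

Seller's account: GBP 454364.66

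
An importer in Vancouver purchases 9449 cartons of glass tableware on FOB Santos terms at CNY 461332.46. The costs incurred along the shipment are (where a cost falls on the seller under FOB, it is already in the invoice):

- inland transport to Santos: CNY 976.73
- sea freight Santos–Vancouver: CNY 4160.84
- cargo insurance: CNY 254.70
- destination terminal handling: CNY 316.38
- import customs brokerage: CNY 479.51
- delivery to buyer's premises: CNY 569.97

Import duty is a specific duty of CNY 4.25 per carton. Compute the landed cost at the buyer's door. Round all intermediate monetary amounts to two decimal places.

FOB: the seller bears costs until goods are on board at the origin port; the buyer bears freight, insurance and all costs thereafter.
Already in the invoice (seller's account under FOB): inland to port — exclude.
CIF value = FOB price + freight + insurance = 461332.46 + 4160.84 + 254.70 = 465748.00
Import duty = 9449 × 4.25 = 40158.25
Buyer bears: freight 4160.84 + insurance 254.70 + destination terminal 316.38 + brokerage 479.51 + delivery 569.97 + duty 40158.25 = 45939.65
Landed cost = invoice 461332.46 + 45939.65 = 507272.11

Total landed cost: CNY 507272.11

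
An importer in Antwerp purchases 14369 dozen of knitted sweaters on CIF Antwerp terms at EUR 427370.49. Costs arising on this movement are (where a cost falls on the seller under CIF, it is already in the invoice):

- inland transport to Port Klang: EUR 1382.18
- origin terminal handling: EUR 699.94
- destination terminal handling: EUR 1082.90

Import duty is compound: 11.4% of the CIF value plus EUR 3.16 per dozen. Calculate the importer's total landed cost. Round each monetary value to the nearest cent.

CIF: the seller pays costs through ocean freight and marine insurance to the destination port.
Already in the invoice (seller's account under CIF): inland to port, origin terminal — exclude.
The CIF price already equals the CIF value: 427370.49
Ad valorem component: 427370.49 × 11.4% = 48720.24
Specific component: 14369 × 3.16 = 45406.04
Import duty = 48720.24 + 45406.04 = 94126.28
Buyer bears: destination terminal 1082.90 + duty 94126.28 = 95209.18
Landed cost = invoice 427370.49 + 95209.18 = 522579.67

Total landed cost: EUR 522579.67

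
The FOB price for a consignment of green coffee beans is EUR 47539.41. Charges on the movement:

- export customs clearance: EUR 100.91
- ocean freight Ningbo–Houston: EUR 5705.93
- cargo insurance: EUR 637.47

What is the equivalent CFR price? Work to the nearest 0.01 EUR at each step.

Not relevant to the conversion: export clearance — on the seller under both FOB and CFR; already in the FOB price and stays in the CFR price. insurance — on the buyer under both terms; not part of either seller's price.
From FOB to CFR, the seller additionally bears: freight.
CFR price = 47539.41 + 5705.93 = 53245.34

CFR price: EUR 53245.34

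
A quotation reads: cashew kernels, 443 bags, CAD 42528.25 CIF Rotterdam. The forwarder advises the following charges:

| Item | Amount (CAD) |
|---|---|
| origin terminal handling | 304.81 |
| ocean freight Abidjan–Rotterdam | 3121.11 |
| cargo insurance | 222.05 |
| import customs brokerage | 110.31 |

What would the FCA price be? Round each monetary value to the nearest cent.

Not relevant to the conversion: brokerage — on the buyer under both terms; not part of either seller's price.
From CIF to FCA, the seller no longer bears: origin terminal, freight, insurance.
FCA price = 42528.25 − 304.81 − 3121.11 − 222.05 = 38880.28

FCA price: CAD 38880.28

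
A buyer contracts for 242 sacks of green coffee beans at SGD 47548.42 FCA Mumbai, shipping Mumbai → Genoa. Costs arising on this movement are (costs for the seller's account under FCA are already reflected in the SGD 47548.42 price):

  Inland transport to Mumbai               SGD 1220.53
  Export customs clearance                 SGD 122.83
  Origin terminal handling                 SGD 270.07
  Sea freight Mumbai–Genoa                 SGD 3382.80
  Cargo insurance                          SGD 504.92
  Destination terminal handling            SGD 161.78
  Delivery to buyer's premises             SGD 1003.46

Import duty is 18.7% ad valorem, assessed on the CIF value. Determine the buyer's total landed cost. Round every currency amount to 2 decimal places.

Total landed cost: SGD 62540.51

FCA: the seller delivers export-cleared goods to the carrier; the buyer bears costs from that point.
Already in the invoice (seller's account under FCA): inland to port, export clearance — exclude.
CIF value = FCA price + origin terminal + freight + insurance = 47548.42 + 270.07 + 3382.80 + 504.92 = 51706.21
Import duty = 51706.21 × 18.7% = 9669.06
Buyer bears: origin terminal 270.07 + freight 3382.80 + insurance 504.92 + destination terminal 161.78 + delivery 1003.46 + duty 9669.06 = 14992.09
Landed cost = invoice 47548.42 + 14992.09 = 62540.51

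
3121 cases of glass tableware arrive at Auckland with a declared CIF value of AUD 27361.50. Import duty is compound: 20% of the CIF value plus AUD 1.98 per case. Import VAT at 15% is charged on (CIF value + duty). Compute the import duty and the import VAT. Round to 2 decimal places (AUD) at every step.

Ad valorem component: 27361.50 × 20% = 5472.30
Specific component: 3121 × 1.98 = 6179.58
Import duty = 5472.30 + 6179.58 = 11651.88
VAT base = CIF + duty = 27361.50 + 11651.88 = 39013.38
Import VAT = 39013.38 × 15% = 5852.01

Import duty: AUD 11651.88; import VAT: AUD 5852.01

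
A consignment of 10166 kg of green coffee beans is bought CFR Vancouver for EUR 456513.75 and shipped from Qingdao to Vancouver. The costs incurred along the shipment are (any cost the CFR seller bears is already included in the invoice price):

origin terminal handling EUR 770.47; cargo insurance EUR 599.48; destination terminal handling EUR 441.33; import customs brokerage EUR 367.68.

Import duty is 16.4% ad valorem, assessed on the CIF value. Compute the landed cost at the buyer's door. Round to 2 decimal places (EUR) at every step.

Total landed cost: EUR 532888.81

CFR: the seller pays costs through ocean freight to the destination port, but not insurance.
Already in the invoice (seller's account under CFR): origin terminal — exclude.
CIF value = CFR price + insurance = 456513.75 + 599.48 = 457113.23
Import duty = 457113.23 × 16.4% = 74966.57
Buyer bears: insurance 599.48 + destination terminal 441.33 + brokerage 367.68 + duty 74966.57 = 76375.06
Landed cost = invoice 456513.75 + 76375.06 = 532888.81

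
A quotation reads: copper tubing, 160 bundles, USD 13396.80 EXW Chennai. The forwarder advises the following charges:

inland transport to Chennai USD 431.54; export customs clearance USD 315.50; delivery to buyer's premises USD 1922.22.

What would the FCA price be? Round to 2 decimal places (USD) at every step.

Not relevant to the conversion: delivery — on the buyer under both terms; not part of either seller's price.
From EXW to FCA, the seller additionally bears: inland to port, export clearance.
FCA price = 13396.80 + 431.54 + 315.50 = 14143.84

FCA price: USD 14143.84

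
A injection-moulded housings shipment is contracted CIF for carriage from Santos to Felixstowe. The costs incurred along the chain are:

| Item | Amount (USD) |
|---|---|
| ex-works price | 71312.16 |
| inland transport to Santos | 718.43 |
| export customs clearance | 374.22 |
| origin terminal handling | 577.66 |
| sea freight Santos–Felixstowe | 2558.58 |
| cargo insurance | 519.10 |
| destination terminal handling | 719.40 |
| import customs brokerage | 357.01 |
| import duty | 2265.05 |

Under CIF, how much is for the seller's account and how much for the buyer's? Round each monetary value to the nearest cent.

Seller: USD 76060.15; buyer: USD 3341.46

CIF: the seller pays costs through ocean freight and marine insurance to the destination port.
Seller's account: goods 71312.16 + inland to port 718.43 + export clearance 374.22 + origin terminal 577.66 + freight 2558.58 + insurance 519.10 = 76060.15
Buyer's account: destination terminal 719.40 + brokerage 357.01 + duty 2265.05 = 3341.46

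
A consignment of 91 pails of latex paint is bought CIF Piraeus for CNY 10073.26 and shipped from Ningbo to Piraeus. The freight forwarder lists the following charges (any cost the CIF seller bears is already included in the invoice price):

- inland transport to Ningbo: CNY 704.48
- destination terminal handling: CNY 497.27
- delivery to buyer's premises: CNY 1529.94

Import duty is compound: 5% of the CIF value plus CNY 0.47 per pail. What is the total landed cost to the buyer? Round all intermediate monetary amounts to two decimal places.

Total landed cost: CNY 12646.90

CIF: the seller pays costs through ocean freight and marine insurance to the destination port.
Already in the invoice (seller's account under CIF): inland to port — exclude.
The CIF price already equals the CIF value: 10073.26
Ad valorem component: 10073.26 × 5% = 503.66
Specific component: 91 × 0.47 = 42.77
Import duty = 503.66 + 42.77 = 546.43
Buyer bears: destination terminal 497.27 + delivery 1529.94 + duty 546.43 = 2573.64
Landed cost = invoice 10073.26 + 2573.64 = 12646.90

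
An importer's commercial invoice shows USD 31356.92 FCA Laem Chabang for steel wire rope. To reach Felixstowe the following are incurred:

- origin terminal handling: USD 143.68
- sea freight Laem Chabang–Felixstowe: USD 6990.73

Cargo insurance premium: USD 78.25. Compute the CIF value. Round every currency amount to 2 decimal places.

CIF = FCA price + pre-shipment costs + freight + insurance
CIF = 31356.92 + 143.68 + 6990.73 + 78.25 = 38569.58

CIF value: USD 38569.58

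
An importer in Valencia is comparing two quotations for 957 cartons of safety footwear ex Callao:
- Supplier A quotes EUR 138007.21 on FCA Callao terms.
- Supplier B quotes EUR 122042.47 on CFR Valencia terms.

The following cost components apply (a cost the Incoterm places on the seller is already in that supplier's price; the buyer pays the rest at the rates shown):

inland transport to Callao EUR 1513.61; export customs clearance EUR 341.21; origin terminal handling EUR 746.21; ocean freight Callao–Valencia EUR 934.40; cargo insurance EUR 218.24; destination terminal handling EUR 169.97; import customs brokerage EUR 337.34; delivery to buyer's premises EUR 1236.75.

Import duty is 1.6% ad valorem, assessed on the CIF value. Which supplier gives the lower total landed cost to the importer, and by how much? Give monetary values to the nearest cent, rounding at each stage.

Supplier A (FCA):
CIF value = FCA price + origin terminal + freight + insurance = 138007.21 + 746.21 + 934.40 + 218.24 = 139906.06
Import duty = 139906.06 × 1.6% = 2238.50
Buyer bears (A): 746.21 + 934.40 + 218.24 + 169.97 + 337.34 + 1236.75 = 3642.91
Landed cost (A) = invoice 138007.21 + 3642.91 + duty 2238.50 = 143888.62
Supplier B (CFR):
CIF value = CFR price + insurance = 122042.47 + 218.24 = 122260.71
Import duty = 122260.71 × 1.6% = 1956.17
Buyer bears (B): 218.24 + 169.97 + 337.34 + 1236.75 = 1962.30
Landed cost (B) = invoice 122042.47 + 1962.30 + duty 1956.17 = 125960.94
Difference = |143888.62 − 125960.94| = 17927.68

Supplier B is cheaper by EUR 17927.68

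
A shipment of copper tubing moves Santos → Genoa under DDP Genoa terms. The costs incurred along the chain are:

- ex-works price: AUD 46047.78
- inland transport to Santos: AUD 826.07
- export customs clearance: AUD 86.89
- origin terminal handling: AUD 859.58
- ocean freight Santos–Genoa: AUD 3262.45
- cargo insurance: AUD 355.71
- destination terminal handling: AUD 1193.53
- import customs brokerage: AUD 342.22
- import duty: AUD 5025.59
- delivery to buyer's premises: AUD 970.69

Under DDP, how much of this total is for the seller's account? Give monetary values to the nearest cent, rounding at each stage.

DDP: the seller bears all costs including import duty.
Seller's account: goods 46047.78 + inland to port 826.07 + export clearance 86.89 + origin terminal 859.58 + freight 3262.45 + insurance 355.71 + destination terminal 1193.53 + brokerage 342.22 + duty 5025.59 + delivery 970.69 = 58970.51
Buyer's account: 0.00

Seller's account: AUD 58970.51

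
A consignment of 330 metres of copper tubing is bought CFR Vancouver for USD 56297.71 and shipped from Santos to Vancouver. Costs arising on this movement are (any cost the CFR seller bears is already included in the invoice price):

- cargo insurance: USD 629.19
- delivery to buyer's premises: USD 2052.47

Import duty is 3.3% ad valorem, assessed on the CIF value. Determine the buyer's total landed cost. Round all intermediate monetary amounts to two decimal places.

Total landed cost: USD 60857.96

CFR: the seller pays costs through ocean freight to the destination port, but not insurance.
CIF value = CFR price + insurance = 56297.71 + 629.19 = 56926.90
Import duty = 56926.90 × 3.3% = 1878.59
Buyer bears: insurance 629.19 + delivery 2052.47 + duty 1878.59 = 4560.25
Landed cost = invoice 56297.71 + 4560.25 = 60857.96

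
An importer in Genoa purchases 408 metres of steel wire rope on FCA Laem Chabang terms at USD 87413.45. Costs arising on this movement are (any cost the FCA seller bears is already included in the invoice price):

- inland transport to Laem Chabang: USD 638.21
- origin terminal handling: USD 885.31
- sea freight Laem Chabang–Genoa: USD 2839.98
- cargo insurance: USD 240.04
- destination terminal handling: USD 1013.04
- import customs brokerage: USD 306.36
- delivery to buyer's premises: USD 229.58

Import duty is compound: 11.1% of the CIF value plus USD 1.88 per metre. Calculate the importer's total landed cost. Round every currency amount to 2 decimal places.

Total landed cost: USD 103837.84

FCA: the seller delivers export-cleared goods to the carrier; the buyer bears costs from that point.
Already in the invoice (seller's account under FCA): inland to port — exclude.
CIF value = FCA price + origin terminal + freight + insurance = 87413.45 + 885.31 + 2839.98 + 240.04 = 91378.78
Ad valorem component: 91378.78 × 11.1% = 10143.04
Specific component: 408 × 1.88 = 767.04
Import duty = 10143.04 + 767.04 = 10910.08
Buyer bears: origin terminal 885.31 + freight 2839.98 + insurance 240.04 + destination terminal 1013.04 + brokerage 306.36 + delivery 229.58 + duty 10910.08 = 16424.39
Landed cost = invoice 87413.45 + 16424.39 = 103837.84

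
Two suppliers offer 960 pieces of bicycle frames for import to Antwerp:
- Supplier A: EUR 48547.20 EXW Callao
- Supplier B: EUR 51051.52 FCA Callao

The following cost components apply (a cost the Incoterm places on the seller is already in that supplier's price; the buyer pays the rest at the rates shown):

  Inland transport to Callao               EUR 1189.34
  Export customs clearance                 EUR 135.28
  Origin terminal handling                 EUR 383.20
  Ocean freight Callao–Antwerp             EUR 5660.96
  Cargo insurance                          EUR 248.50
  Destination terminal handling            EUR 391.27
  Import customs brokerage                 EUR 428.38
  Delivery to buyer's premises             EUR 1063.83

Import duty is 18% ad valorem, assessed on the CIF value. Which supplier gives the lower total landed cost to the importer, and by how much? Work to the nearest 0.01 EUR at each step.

Supplier A is cheaper by EUR 1392.04

Supplier A (EXW):
CIF value = EXW price + inland to port + export clearance + origin terminal + freight + insurance = 48547.20 + 1189.34 + 135.28 + 383.20 + 5660.96 + 248.50 = 56164.48
Import duty = 56164.48 × 18% = 10109.61
Buyer bears (A): 1189.34 + 135.28 + 383.20 + 5660.96 + 248.50 + 391.27 + 428.38 + 1063.83 = 9500.76
Landed cost (A) = invoice 48547.20 + 9500.76 + duty 10109.61 = 68157.57
Supplier B (FCA):
CIF value = FCA price + origin terminal + freight + insurance = 51051.52 + 383.20 + 5660.96 + 248.50 = 57344.18
Import duty = 57344.18 × 18% = 10321.95
Buyer bears (B): 383.20 + 5660.96 + 248.50 + 391.27 + 428.38 + 1063.83 = 8176.14
Landed cost (B) = invoice 51051.52 + 8176.14 + duty 10321.95 = 69549.61
Difference = |68157.57 − 69549.61| = 1392.04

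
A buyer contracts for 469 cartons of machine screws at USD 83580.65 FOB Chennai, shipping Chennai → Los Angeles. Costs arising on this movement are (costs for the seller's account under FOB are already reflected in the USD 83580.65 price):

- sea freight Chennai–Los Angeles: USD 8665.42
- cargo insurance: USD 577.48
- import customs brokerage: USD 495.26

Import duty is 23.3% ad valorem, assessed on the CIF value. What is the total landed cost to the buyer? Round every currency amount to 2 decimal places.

FOB: the seller bears costs until goods are on board at the origin port; the buyer bears freight, insurance and all costs thereafter.
CIF value = FOB price + freight + insurance = 83580.65 + 8665.42 + 577.48 = 92823.55
Import duty = 92823.55 × 23.3% = 21627.89
Buyer bears: freight 8665.42 + insurance 577.48 + brokerage 495.26 + duty 21627.89 = 31366.05
Landed cost = invoice 83580.65 + 31366.05 = 114946.70

Total landed cost: USD 114946.70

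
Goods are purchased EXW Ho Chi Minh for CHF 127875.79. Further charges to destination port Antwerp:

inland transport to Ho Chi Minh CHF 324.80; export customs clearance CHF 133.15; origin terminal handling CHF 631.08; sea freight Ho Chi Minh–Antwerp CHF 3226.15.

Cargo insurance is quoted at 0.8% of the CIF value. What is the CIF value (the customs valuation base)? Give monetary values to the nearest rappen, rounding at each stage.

Let C be the CIF value. C = EXW price + pre-shipment costs + freight + 0.8% × C
C − 0.8% × C = 127875.79 + 324.80 + 133.15 + 631.08 + 3226.15
0.992 × C = 132190.97
C = 132190.97 / 0.992 = 133257.03
Insurance premium = 0.8% × 133257.03 = 1066.06

CIF value: CHF 133257.03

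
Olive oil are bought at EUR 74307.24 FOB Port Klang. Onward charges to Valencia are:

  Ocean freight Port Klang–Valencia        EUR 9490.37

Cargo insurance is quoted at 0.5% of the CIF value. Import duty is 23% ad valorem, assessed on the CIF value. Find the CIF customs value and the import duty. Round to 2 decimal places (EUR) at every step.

CIF value: EUR 84218.70; import duty: EUR 19370.30

Let C be the CIF value. C = FOB price + freight + 0.5% × C
C − 0.5% × C = 74307.24 + 9490.37
0.995 × C = 83797.61
C = 83797.61 / 0.995 = 84218.70
Insurance premium = 0.5% × 84218.70 = 421.09
Import duty = 84218.70 × 23% = 19370.30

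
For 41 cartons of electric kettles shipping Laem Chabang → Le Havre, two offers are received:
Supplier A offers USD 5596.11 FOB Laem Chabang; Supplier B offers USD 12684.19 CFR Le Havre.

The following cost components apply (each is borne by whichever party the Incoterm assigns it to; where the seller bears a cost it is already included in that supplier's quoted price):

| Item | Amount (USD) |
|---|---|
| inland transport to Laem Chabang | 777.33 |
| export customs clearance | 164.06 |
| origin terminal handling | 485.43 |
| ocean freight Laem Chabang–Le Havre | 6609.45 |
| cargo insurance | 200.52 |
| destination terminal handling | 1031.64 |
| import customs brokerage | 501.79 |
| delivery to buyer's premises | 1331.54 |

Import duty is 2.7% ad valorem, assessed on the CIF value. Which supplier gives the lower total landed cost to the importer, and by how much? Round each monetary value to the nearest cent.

Supplier A is cheaper by USD 491.56

Supplier A (FOB):
CIF value = FOB price + freight + insurance = 5596.11 + 6609.45 + 200.52 = 12406.08
Import duty = 12406.08 × 2.7% = 334.96
Buyer bears (A): 6609.45 + 200.52 + 1031.64 + 501.79 + 1331.54 = 9674.94
Landed cost (A) = invoice 5596.11 + 9674.94 + duty 334.96 = 15606.01
Supplier B (CFR):
CIF value = CFR price + insurance = 12684.19 + 200.52 = 12884.71
Import duty = 12884.71 × 2.7% = 347.89
Buyer bears (B): 200.52 + 1031.64 + 501.79 + 1331.54 = 3065.49
Landed cost (B) = invoice 12684.19 + 3065.49 + duty 347.89 = 16097.57
Difference = |15606.01 − 16097.57| = 491.56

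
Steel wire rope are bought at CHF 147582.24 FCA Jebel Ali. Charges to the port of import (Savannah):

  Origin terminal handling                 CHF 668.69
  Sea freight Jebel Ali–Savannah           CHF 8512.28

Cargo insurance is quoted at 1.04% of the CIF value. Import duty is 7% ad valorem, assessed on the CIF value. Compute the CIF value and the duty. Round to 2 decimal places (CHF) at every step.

CIF value: CHF 158410.68; import duty: CHF 11088.75

Let C be the CIF value. C = FCA price + pre-shipment costs + freight + 1.04% × C
C − 1.04% × C = 147582.24 + 668.69 + 8512.28
0.9896 × C = 156763.21
C = 156763.21 / 0.9896 = 158410.68
Insurance premium = 1.04% × 158410.68 = 1647.47
Import duty = 158410.68 × 7% = 11088.75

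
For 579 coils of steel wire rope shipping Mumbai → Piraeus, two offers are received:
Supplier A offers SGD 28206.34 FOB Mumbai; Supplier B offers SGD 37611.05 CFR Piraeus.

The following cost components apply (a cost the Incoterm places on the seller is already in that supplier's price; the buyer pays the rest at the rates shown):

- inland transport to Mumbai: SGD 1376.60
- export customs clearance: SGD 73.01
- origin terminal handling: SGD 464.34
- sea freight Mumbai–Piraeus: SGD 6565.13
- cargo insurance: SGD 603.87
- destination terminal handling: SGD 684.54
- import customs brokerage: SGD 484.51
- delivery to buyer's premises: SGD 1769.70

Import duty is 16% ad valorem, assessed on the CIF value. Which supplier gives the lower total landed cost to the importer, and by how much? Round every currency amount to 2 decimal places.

Supplier A is cheaper by SGD 3293.92

Supplier A (FOB):
CIF value = FOB price + freight + insurance = 28206.34 + 6565.13 + 603.87 = 35375.34
Import duty = 35375.34 × 16% = 5660.05
Buyer bears (A): 6565.13 + 603.87 + 684.54 + 484.51 + 1769.70 = 10107.75
Landed cost (A) = invoice 28206.34 + 10107.75 + duty 5660.05 = 43974.14
Supplier B (CFR):
CIF value = CFR price + insurance = 37611.05 + 603.87 = 38214.92
Import duty = 38214.92 × 16% = 6114.39
Buyer bears (B): 603.87 + 684.54 + 484.51 + 1769.70 = 3542.62
Landed cost (B) = invoice 37611.05 + 3542.62 + duty 6114.39 = 47268.06
Difference = |43974.14 − 47268.06| = 3293.92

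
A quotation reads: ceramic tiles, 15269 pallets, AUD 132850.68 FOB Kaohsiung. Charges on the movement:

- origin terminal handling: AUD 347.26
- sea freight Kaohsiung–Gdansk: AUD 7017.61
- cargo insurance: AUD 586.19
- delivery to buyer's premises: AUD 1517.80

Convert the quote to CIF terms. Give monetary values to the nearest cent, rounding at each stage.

CIF price: AUD 140454.48

Not relevant to the conversion: origin terminal — on the seller under both FOB and CIF; already in the FOB price and stays in the CIF price. delivery — on the buyer under both terms; not part of either seller's price.
From FOB to CIF, the seller additionally bears: freight, insurance.
CIF price = 132850.68 + 7017.61 + 586.19 = 140454.48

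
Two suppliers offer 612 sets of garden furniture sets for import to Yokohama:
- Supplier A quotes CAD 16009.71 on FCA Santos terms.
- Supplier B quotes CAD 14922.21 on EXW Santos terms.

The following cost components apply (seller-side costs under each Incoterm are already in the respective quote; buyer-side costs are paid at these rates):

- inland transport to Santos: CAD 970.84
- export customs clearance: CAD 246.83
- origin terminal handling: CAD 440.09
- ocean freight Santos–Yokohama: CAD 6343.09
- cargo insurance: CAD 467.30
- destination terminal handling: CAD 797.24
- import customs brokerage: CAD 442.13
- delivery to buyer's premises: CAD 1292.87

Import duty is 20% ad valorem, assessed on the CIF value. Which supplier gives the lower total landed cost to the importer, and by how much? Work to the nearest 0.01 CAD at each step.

Supplier A (FCA):
CIF value = FCA price + origin terminal + freight + insurance = 16009.71 + 440.09 + 6343.09 + 467.30 = 23260.19
Import duty = 23260.19 × 20% = 4652.04
Buyer bears (A): 440.09 + 6343.09 + 467.30 + 797.24 + 442.13 + 1292.87 = 9782.72
Landed cost (A) = invoice 16009.71 + 9782.72 + duty 4652.04 = 30444.47
Supplier B (EXW):
CIF value = EXW price + inland to port + export clearance + origin terminal + freight + insurance = 14922.21 + 970.84 + 246.83 + 440.09 + 6343.09 + 467.30 = 23390.36
Import duty = 23390.36 × 20% = 4678.07
Buyer bears (B): 970.84 + 246.83 + 440.09 + 6343.09 + 467.30 + 797.24 + 442.13 + 1292.87 = 11000.39
Landed cost (B) = invoice 14922.21 + 11000.39 + duty 4678.07 = 30600.67
Difference = |30444.47 − 30600.67| = 156.20

Supplier A is cheaper by CAD 156.20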